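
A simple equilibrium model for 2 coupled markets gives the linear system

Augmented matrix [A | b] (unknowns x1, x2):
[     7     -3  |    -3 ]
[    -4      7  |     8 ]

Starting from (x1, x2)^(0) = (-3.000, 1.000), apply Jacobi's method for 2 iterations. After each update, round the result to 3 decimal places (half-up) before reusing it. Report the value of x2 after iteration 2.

1.143

Iteration 1:
  x1 = (-3 - (-3)·1.000) / (7) = 0.000
  x2 = (8 - (-4)·-3.000) / (7) = -0.571
Iteration 2:
  x1 = (-3 - (-3)·-0.571) / (7) = -0.673
  x2 = (8 - (-4)·0.000) / (7) = 1.143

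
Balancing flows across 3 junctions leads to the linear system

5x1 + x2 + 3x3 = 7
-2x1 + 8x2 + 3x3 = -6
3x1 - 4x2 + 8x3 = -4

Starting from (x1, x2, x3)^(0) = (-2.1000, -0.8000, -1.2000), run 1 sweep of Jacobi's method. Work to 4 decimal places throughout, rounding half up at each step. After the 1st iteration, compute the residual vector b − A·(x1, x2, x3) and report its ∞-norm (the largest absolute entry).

Iteration 1:
  x1 = (7 - (1)·-0.8000 - (3)·-1.2000) / (5) = 2.2800
  x2 = (-6 - (-2)·-2.1000 - (3)·-1.2000) / (8) = -0.8250
  x3 = (-4 - (3)·-2.1000 - (-4)·-0.8000) / (8) = -0.1125
Residual b − A·x = (-3.2375, 5.4975, -13.2400); ∞-norm = 13.2400

13.2400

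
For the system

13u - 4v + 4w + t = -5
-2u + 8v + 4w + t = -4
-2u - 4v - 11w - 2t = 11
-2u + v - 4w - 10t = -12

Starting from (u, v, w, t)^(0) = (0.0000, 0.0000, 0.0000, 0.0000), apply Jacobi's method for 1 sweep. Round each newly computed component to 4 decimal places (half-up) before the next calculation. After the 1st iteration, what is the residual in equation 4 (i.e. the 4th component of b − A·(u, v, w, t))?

-4.2692

Iteration 1:
  u = (-5 - (-4)·0.0000 - (4)·0.0000 - (1)·0.0000) / (13) = -0.3846
  v = (-4 - (-2)·0.0000 - (4)·0.0000 - (1)·0.0000) / (8) = -0.5000
  w = (11 - (-2)·0.0000 - (-4)·0.0000 - (-2)·0.0000) / (-11) = -1.0000
  t = (-12 - (-2)·0.0000 - (1)·0.0000 - (-4)·0.0000) / (-10) = 1.2000
Residual b − A·x = (0.7998, 2.0308, -0.3692, -4.2692)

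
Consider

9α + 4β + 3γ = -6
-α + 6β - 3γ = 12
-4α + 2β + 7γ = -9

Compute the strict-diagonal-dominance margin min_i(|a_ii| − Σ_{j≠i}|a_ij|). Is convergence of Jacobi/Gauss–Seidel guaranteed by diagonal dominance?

row 1: |9| − (4+3) = 2
row 2: |6| − (1+3) = 2
row 3: |7| − (4+2) = 1
minimum over rows = 1 → strictly diagonally dominant (convergence guaranteed)

1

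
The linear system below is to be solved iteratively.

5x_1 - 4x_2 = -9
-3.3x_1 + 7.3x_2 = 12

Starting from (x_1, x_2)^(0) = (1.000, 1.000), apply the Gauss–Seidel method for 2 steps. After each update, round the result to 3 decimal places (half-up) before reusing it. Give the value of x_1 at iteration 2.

Iteration 1:
  x_1 = (-9 - (-4)·1.000) / (5) = -1.000
  x_2 = (12 - (-3.3)·-1.000) / (7.3) = 1.192
Iteration 2:
  x_1 = (-9 - (-4)·1.192) / (5) = -0.846
  x_2 = (12 - (-3.3)·-0.846) / (7.3) = 1.261

-0.846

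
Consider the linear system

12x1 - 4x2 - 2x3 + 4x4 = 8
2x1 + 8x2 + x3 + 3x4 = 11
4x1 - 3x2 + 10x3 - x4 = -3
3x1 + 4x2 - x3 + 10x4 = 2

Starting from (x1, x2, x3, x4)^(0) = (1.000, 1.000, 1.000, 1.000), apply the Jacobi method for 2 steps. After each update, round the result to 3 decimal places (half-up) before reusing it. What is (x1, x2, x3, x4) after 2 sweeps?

Iteration 1:
  x1 = (8 - (-4)·1.000 - (-2)·1.000 - (4)·1.000) / (12) = 0.833
  x2 = (11 - (2)·1.000 - (1)·1.000 - (3)·1.000) / (8) = 0.625
  x3 = (-3 - (4)·1.000 - (-3)·1.000 - (-1)·1.000) / (10) = -0.300
  x4 = (2 - (3)·1.000 - (4)·1.000 - (-1)·1.000) / (10) = -0.400
Iteration 2:
  x1 = (8 - (-4)·0.625 - (-2)·-0.300 - (4)·-0.400) / (12) = 0.958
  x2 = (11 - (2)·0.833 - (1)·-0.300 - (3)·-0.400) / (8) = 1.354
  x3 = (-3 - (4)·0.833 - (-3)·0.625 - (-1)·-0.400) / (10) = -0.486
  x4 = (2 - (3)·0.833 - (4)·0.625 - (-1)·-0.300) / (10) = -0.330

(0.958, 1.354, -0.486, -0.330)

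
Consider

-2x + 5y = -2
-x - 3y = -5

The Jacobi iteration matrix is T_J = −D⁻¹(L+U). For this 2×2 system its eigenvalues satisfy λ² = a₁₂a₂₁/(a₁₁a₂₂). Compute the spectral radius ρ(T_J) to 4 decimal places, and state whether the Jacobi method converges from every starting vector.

0.9129

a₁₂a₂₁/(a₁₁a₂₂) = (5)·(-1) / ((-2)·(-3)) = -0.833333
ρ = √|-0.833333| = √0.833333 = 0.9129
ρ < 1, so Jacobi converges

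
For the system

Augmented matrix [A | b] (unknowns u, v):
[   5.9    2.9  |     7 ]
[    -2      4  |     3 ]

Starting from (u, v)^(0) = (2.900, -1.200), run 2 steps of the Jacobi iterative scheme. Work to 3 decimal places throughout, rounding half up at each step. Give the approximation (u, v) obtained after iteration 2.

(0.105, 1.638)

Iteration 1:
  u = (7 - (2.9)·-1.200) / (5.9) = 1.776
  v = (3 - (-2)·2.900) / (4) = 2.200
Iteration 2:
  u = (7 - (2.9)·2.200) / (5.9) = 0.105
  v = (3 - (-2)·1.776) / (4) = 1.638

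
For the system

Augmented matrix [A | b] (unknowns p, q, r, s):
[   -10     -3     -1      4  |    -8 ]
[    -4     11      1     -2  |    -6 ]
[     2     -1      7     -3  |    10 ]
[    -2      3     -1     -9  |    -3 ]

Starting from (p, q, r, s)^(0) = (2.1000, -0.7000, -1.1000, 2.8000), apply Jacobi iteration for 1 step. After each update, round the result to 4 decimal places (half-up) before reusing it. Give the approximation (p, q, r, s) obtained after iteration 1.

(2.2400, 0.8273, 1.9286, -0.2444)

Iteration 1:
  p = (-8 - (-3)·-0.7000 - (-1)·-1.1000 - (4)·2.8000) / (-10) = 2.2400
  q = (-6 - (-4)·2.1000 - (1)·-1.1000 - (-2)·2.8000) / (11) = 0.8273
  r = (10 - (2)·2.1000 - (-1)·-0.7000 - (-3)·2.8000) / (7) = 1.9286
  s = (-3 - (-2)·2.1000 - (3)·-0.7000 - (-1)·-1.1000) / (-9) = -0.2444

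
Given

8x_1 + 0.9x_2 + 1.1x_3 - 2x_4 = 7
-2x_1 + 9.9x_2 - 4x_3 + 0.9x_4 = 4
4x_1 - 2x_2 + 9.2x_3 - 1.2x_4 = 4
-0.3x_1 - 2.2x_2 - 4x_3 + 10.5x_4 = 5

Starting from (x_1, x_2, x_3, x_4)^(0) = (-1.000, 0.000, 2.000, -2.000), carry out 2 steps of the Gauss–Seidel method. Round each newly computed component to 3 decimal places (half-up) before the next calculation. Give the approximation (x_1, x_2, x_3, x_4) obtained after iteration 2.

(0.891, 0.675, 0.317, 0.764)

Iteration 1:
  x_1 = (7 - (0.9)·0.000 - (1.1)·2.000 - (-2)·-2.000) / (8) = 0.100
  x_2 = (4 - (-2)·0.100 - (-4)·2.000 - (0.9)·-2.000) / (9.9) = 1.414
  x_3 = (4 - (4)·0.100 - (-2)·1.414 - (-1.2)·-2.000) / (9.2) = 0.438
  x_4 = (5 - (-0.3)·0.100 - (-2.2)·1.414 - (-4)·0.438) / (10.5) = 0.942
Iteration 2:
  x_1 = (7 - (0.9)·1.414 - (1.1)·0.438 - (-2)·0.942) / (8) = 0.891
  x_2 = (4 - (-2)·0.891 - (-4)·0.438 - (0.9)·0.942) / (9.9) = 0.675
  x_3 = (4 - (4)·0.891 - (-2)·0.675 - (-1.2)·0.942) / (9.2) = 0.317
  x_4 = (5 - (-0.3)·0.891 - (-2.2)·0.675 - (-4)·0.317) / (10.5) = 0.764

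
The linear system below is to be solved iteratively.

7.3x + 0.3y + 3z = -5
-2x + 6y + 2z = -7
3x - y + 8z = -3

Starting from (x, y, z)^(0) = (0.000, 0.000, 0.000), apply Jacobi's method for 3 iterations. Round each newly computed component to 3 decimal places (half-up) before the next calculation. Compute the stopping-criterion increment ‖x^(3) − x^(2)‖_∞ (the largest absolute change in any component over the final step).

Iteration 1:
  x = (-5 - (0.3)·0.000 - (3)·0.000) / (7.3) = -0.685
  y = (-7 - (-2)·0.000 - (2)·0.000) / (6) = -1.167
  z = (-3 - (3)·0.000 - (-1)·0.000) / (8) = -0.375
Iteration 2:
  x = (-5 - (0.3)·-1.167 - (3)·-0.375) / (7.3) = -0.483
  y = (-7 - (-2)·-0.685 - (2)·-0.375) / (6) = -1.270
  z = (-3 - (3)·-0.685 - (-1)·-1.167) / (8) = -0.264
Iteration 3:
  x = (-5 - (0.3)·-1.270 - (3)·-0.264) / (7.3) = -0.524
  y = (-7 - (-2)·-0.483 - (2)·-0.264) / (6) = -1.240
  z = (-3 - (3)·-0.483 - (-1)·-1.270) / (8) = -0.353
Change: (-0.041, 0.030, -0.089) → max |·| = 0.089

0.089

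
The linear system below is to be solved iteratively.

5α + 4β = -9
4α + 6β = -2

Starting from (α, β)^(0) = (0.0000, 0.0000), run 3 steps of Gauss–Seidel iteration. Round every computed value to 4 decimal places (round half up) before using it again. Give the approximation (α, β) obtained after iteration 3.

(-2.8631, 1.5754)

Iteration 1:
  α = (-9 - (4)·0.0000) / (5) = -1.8000
  β = (-2 - (4)·-1.8000) / (6) = 0.8667
Iteration 2:
  α = (-9 - (4)·0.8667) / (5) = -2.4934
  β = (-2 - (4)·-2.4934) / (6) = 1.3289
Iteration 3:
  α = (-9 - (4)·1.3289) / (5) = -2.8631
  β = (-2 - (4)·-2.8631) / (6) = 1.5754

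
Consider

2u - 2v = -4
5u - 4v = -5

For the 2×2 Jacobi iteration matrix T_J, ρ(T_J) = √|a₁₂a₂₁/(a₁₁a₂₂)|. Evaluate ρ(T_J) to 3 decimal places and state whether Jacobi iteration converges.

a₁₂a₂₁/(a₁₁a₂₂) = (-2)·(5) / ((2)·(-4)) = 1.250000
ρ = √|1.250000| = √1.250000 = 1.118
ρ > 1, so Jacobi diverges

1.118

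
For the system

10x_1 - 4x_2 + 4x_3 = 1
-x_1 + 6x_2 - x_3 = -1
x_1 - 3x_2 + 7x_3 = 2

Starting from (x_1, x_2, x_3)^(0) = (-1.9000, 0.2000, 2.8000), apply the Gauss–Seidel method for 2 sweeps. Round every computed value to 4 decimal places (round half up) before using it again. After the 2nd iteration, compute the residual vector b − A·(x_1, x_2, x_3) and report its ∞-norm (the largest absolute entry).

Iteration 1:
  x_1 = (1 - (-4)·0.2000 - (4)·2.8000) / (10) = -0.9400
  x_2 = (-1 - (-1)·-0.9400 - (-1)·2.8000) / (6) = 0.1433
  x_3 = (2 - (1)·-0.9400 - (-3)·0.1433) / (7) = 0.4814
Iteration 2:
  x_1 = (1 - (-4)·0.1433 - (4)·0.4814) / (10) = -0.0352
  x_2 = (-1 - (-1)·-0.0352 - (-1)·0.4814) / (6) = -0.0923
  x_3 = (2 - (1)·-0.0352 - (-3)·-0.0923) / (7) = 0.2512
Residual b − A·x = (-0.0220, -0.2302, -0.0001); ∞-norm = 0.2302

0.2302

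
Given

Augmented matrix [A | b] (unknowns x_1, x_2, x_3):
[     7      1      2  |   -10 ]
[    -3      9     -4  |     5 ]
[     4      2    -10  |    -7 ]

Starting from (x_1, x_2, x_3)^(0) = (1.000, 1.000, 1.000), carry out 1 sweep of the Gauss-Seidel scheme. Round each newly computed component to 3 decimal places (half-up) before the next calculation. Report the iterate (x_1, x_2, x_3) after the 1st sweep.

(-1.857, 0.381, 0.033)

Iteration 1:
  x_1 = (-10 - (1)·1.000 - (2)·1.000) / (7) = -1.857
  x_2 = (5 - (-3)·-1.857 - (-4)·1.000) / (9) = 0.381
  x_3 = (-7 - (4)·-1.857 - (2)·0.381) / (-10) = 0.033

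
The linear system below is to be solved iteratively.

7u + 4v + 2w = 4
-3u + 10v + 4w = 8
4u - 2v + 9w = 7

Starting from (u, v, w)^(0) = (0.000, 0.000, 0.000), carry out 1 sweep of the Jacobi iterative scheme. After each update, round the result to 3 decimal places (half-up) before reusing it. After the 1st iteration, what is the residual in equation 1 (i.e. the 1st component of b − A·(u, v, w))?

Iteration 1:
  u = (4 - (4)·0.000 - (2)·0.000) / (7) = 0.571
  v = (8 - (-3)·0.000 - (4)·0.000) / (10) = 0.800
  w = (7 - (4)·0.000 - (-2)·0.000) / (9) = 0.778
Residual b − A·x = (-4.753, -1.399, -0.686)

-4.753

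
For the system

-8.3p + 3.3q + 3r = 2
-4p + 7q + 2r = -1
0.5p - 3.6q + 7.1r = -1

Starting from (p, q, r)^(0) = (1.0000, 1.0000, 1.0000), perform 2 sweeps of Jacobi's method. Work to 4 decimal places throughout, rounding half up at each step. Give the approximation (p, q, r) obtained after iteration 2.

(-0.0772, 0.0687, -0.1049)

Iteration 1:
  p = (2 - (3.3)·1.0000 - (3)·1.0000) / (-8.3) = 0.5181
  q = (-1 - (-4)·1.0000 - (2)·1.0000) / (7) = 0.1429
  r = (-1 - (0.5)·1.0000 - (-3.6)·1.0000) / (7.1) = 0.2958
Iteration 2:
  p = (2 - (3.3)·0.1429 - (3)·0.2958) / (-8.3) = -0.0772
  q = (-1 - (-4)·0.5181 - (2)·0.2958) / (7) = 0.0687
  r = (-1 - (0.5)·0.5181 - (-3.6)·0.1429) / (7.1) = -0.1049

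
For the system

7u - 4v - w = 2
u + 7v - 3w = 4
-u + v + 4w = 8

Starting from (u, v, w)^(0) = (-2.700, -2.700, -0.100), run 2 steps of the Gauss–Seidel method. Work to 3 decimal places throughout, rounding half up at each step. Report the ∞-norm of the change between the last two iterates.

Iteration 1:
  u = (2 - (-4)·-2.700 - (-1)·-0.100) / (7) = -1.271
  v = (4 - (1)·-1.271 - (-3)·-0.100) / (7) = 0.710
  w = (8 - (-1)·-1.271 - (1)·0.710) / (4) = 1.505
Iteration 2:
  u = (2 - (-4)·0.710 - (-1)·1.505) / (7) = 0.906
  v = (4 - (1)·0.906 - (-3)·1.505) / (7) = 1.087
  w = (8 - (-1)·0.906 - (1)·1.087) / (4) = 1.955
Change: (2.177, 0.377, 0.450) → max |·| = 2.177

2.177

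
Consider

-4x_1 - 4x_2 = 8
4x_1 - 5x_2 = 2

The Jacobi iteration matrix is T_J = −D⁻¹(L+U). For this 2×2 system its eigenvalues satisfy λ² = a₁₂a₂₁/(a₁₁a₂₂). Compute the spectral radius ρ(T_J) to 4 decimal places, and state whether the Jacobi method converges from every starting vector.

0.8944

a₁₂a₂₁/(a₁₁a₂₂) = (-4)·(4) / ((-4)·(-5)) = -0.800000
ρ = √|-0.800000| = √0.800000 = 0.8944
ρ < 1, so Jacobi converges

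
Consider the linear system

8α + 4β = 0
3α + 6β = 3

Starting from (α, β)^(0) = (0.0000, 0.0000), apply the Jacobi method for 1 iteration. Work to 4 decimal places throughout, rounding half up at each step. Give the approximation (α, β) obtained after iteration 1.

(0.0000, 0.5000)

Iteration 1:
  α = (0 - (4)·0.0000) / (8) = 0.0000
  β = (3 - (3)·0.0000) / (6) = 0.5000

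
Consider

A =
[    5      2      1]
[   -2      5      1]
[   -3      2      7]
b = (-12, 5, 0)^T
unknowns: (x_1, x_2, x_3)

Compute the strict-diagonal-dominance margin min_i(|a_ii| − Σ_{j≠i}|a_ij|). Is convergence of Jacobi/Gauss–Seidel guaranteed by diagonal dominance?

row 1: |5| − (2+1) = 2
row 2: |5| − (2+1) = 2
row 3: |7| − (3+2) = 2
minimum over rows = 2 → strictly diagonally dominant (convergence guaranteed)

2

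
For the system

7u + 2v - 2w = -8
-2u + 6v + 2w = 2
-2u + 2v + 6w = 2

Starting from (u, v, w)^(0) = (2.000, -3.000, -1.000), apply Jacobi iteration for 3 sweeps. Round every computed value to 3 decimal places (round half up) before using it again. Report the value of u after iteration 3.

-1.079

Iteration 1:
  u = (-8 - (2)·-3.000 - (-2)·-1.000) / (7) = -0.571
  v = (2 - (-2)·2.000 - (2)·-1.000) / (6) = 1.333
  w = (2 - (-2)·2.000 - (2)·-3.000) / (6) = 2.000
Iteration 2:
  u = (-8 - (2)·1.333 - (-2)·2.000) / (7) = -0.952
  v = (2 - (-2)·-0.571 - (2)·2.000) / (6) = -0.524
  w = (2 - (-2)·-0.571 - (2)·1.333) / (6) = -0.301
Iteration 3:
  u = (-8 - (2)·-0.524 - (-2)·-0.301) / (7) = -1.079
  v = (2 - (-2)·-0.952 - (2)·-0.301) / (6) = 0.116
  w = (2 - (-2)·-0.952 - (2)·-0.524) / (6) = 0.191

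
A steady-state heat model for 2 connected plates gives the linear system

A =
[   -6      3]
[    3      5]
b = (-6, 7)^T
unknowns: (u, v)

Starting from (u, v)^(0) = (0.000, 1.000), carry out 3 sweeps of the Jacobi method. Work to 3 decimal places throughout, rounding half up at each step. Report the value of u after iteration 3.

Iteration 1:
  u = (-6 - (3)·1.000) / (-6) = 1.500
  v = (7 - (3)·0.000) / (5) = 1.400
Iteration 2:
  u = (-6 - (3)·1.400) / (-6) = 1.700
  v = (7 - (3)·1.500) / (5) = 0.500
Iteration 3:
  u = (-6 - (3)·0.500) / (-6) = 1.250
  v = (7 - (3)·1.700) / (5) = 0.380

1.250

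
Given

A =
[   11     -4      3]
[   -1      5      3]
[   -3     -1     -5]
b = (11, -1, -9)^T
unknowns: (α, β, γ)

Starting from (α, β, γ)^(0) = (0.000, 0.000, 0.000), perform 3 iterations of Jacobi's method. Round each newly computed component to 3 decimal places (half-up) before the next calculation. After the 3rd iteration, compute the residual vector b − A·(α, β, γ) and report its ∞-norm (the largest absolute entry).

Iteration 1:
  α = (11 - (-4)·0.000 - (3)·0.000) / (11) = 1.000
  β = (-1 - (-1)·0.000 - (3)·0.000) / (5) = -0.200
  γ = (-9 - (-3)·0.000 - (-1)·0.000) / (-5) = 1.800
Iteration 2:
  α = (11 - (-4)·-0.200 - (3)·1.800) / (11) = 0.436
  β = (-1 - (-1)·1.000 - (3)·1.800) / (5) = -1.080
  γ = (-9 - (-3)·1.000 - (-1)·-0.200) / (-5) = 1.240
Iteration 3:
  α = (11 - (-4)·-1.080 - (3)·1.240) / (11) = 0.269
  β = (-1 - (-1)·0.436 - (3)·1.240) / (5) = -0.857
  γ = (-9 - (-3)·0.436 - (-1)·-1.080) / (-5) = 1.754
Residual b − A·x = (-0.649, -1.708, -0.280); ∞-norm = 1.708

1.708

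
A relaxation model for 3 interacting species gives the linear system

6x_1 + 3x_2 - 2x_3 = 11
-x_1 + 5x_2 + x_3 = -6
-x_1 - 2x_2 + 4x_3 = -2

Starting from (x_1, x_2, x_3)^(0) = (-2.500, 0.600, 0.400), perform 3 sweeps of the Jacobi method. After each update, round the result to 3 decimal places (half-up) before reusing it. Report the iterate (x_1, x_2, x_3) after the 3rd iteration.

(1.860, -0.516, -0.239)

Iteration 1:
  x_1 = (11 - (3)·0.600 - (-2)·0.400) / (6) = 1.667
  x_2 = (-6 - (-1)·-2.500 - (1)·0.400) / (5) = -1.780
  x_3 = (-2 - (-1)·-2.500 - (-2)·0.600) / (4) = -0.825
Iteration 2:
  x_1 = (11 - (3)·-1.780 - (-2)·-0.825) / (6) = 2.448
  x_2 = (-6 - (-1)·1.667 - (1)·-0.825) / (5) = -0.702
  x_3 = (-2 - (-1)·1.667 - (-2)·-1.780) / (4) = -0.973
Iteration 3:
  x_1 = (11 - (3)·-0.702 - (-2)·-0.973) / (6) = 1.860
  x_2 = (-6 - (-1)·2.448 - (1)·-0.973) / (5) = -0.516
  x_3 = (-2 - (-1)·2.448 - (-2)·-0.702) / (4) = -0.239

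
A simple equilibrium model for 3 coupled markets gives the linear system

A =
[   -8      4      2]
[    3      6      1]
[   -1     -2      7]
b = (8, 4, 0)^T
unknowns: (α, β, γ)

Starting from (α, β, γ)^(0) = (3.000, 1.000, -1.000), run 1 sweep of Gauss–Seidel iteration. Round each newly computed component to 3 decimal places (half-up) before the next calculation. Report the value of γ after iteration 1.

0.238

Iteration 1:
  α = (8 - (4)·1.000 - (2)·-1.000) / (-8) = -0.750
  β = (4 - (3)·-0.750 - (1)·-1.000) / (6) = 1.208
  γ = (0 - (-1)·-0.750 - (-2)·1.208) / (7) = 0.238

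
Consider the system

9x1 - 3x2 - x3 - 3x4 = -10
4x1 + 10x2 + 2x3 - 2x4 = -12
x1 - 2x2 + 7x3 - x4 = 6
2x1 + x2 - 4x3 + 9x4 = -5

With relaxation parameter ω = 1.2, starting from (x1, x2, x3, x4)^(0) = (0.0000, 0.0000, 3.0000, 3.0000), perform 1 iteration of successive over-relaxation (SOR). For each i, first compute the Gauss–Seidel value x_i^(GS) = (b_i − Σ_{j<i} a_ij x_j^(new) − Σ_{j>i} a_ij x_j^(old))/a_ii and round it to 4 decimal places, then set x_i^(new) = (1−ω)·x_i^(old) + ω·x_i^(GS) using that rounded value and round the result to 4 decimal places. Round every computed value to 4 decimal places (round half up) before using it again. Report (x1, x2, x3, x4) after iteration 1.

Iteration 1:
  x1: GS value = (-10 - (-3)·0.0000 - (-1)·3.0000 - (-3)·3.0000) / (9) = 0.2222;  x1 ← (1−ω)·0.0000 + ω·0.2222 = 0.2666
  x2: GS value = (-12 - (4)·0.2666 - (2)·3.0000 - (-2)·3.0000) / (10) = -1.3066;  x2 ← (1−ω)·0.0000 + ω·-1.3066 = -1.5679
  x3: GS value = (6 - (1)·0.2666 - (-2)·-1.5679 - (-1)·3.0000) / (7) = 0.7997;  x3 ← (1−ω)·3.0000 + ω·0.7997 = 0.3596
  x4: GS value = (-5 - (2)·0.2666 - (1)·-1.5679 - (-4)·0.3596) / (9) = -0.2808;  x4 ← (1−ω)·3.0000 + ω·-0.2808 = -0.9370

(0.2666, -1.5679, 0.3596, -0.9370)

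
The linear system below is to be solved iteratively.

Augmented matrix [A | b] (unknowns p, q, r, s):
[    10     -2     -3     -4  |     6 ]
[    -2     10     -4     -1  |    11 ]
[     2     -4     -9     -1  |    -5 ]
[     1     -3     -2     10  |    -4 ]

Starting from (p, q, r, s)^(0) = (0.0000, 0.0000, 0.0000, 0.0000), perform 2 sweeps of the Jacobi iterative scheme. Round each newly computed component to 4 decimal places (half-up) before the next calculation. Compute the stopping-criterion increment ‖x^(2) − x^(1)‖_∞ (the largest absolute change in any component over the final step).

0.3811

Iteration 1:
  p = (6 - (-2)·0.0000 - (-3)·0.0000 - (-4)·0.0000) / (10) = 0.6000
  q = (11 - (-2)·0.0000 - (-4)·0.0000 - (-1)·0.0000) / (10) = 1.1000
  r = (-5 - (2)·0.0000 - (-4)·0.0000 - (-1)·0.0000) / (-9) = 0.5556
  s = (-4 - (1)·0.0000 - (-3)·0.0000 - (-2)·0.0000) / (10) = -0.4000
Iteration 2:
  p = (6 - (-2)·1.1000 - (-3)·0.5556 - (-4)·-0.4000) / (10) = 0.8267
  q = (11 - (-2)·0.6000 - (-4)·0.5556 - (-1)·-0.4000) / (10) = 1.4022
  r = (-5 - (2)·0.6000 - (-4)·1.1000 - (-1)·-0.4000) / (-9) = 0.2444
  s = (-4 - (1)·0.6000 - (-3)·1.1000 - (-2)·0.5556) / (10) = -0.0189
Change: (0.2267, 0.3022, -0.3112, 0.3811) → max |·| = 0.3811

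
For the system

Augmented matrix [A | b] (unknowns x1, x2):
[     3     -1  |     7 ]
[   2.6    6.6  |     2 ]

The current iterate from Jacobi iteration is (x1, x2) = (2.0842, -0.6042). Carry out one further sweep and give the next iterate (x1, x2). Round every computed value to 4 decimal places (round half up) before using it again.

One sweep:
  x1 = (7 - (-1)·-0.6042) / (3) = 2.1319
  x2 = (2 - (2.6)·2.0842) / (6.6) = -0.5180

(2.1319, -0.5180)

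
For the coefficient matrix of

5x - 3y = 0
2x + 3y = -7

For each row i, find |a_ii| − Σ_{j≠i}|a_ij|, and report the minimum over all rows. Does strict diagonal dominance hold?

1

row 1: |5| − (3) = 2
row 2: |3| − (2) = 1
minimum over rows = 1 → strictly diagonally dominant (convergence guaranteed)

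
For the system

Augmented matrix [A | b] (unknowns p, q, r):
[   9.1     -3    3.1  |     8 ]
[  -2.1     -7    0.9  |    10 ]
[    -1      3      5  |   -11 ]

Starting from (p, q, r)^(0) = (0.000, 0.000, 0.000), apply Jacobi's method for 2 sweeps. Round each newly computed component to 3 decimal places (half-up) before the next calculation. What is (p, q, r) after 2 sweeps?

(1.157, -1.975, -1.167)

Iteration 1:
  p = (8 - (-3)·0.000 - (3.1)·0.000) / (9.1) = 0.879
  q = (10 - (-2.1)·0.000 - (0.9)·0.000) / (-7) = -1.429
  r = (-11 - (-1)·0.000 - (3)·0.000) / (5) = -2.200
Iteration 2:
  p = (8 - (-3)·-1.429 - (3.1)·-2.200) / (9.1) = 1.157
  q = (10 - (-2.1)·0.879 - (0.9)·-2.200) / (-7) = -1.975
  r = (-11 - (-1)·0.879 - (3)·-1.429) / (5) = -1.167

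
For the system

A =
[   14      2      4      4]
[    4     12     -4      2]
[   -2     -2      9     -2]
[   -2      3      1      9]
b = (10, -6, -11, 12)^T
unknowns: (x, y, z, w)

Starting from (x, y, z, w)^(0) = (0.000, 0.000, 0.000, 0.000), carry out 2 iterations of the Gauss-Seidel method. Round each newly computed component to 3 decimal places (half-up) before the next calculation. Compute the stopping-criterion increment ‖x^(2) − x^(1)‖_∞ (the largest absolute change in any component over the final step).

Iteration 1:
  x = (10 - (2)·0.000 - (4)·0.000 - (4)·0.000) / (14) = 0.714
  y = (-6 - (4)·0.714 - (-4)·0.000 - (2)·0.000) / (12) = -0.738
  z = (-11 - (-2)·0.714 - (-2)·-0.738 - (-2)·0.000) / (9) = -1.228
  w = (12 - (-2)·0.714 - (3)·-0.738 - (1)·-1.228) / (9) = 1.874
Iteration 2:
  x = (10 - (2)·-0.738 - (4)·-1.228 - (4)·1.874) / (14) = 0.635
  y = (-6 - (4)·0.635 - (-4)·-1.228 - (2)·1.874) / (12) = -1.433
  z = (-11 - (-2)·0.635 - (-2)·-1.433 - (-2)·1.874) / (9) = -0.983
  w = (12 - (-2)·0.635 - (3)·-1.433 - (1)·-0.983) / (9) = 2.061
Change: (-0.079, -0.695, 0.245, 0.187) → max |·| = 0.695

0.695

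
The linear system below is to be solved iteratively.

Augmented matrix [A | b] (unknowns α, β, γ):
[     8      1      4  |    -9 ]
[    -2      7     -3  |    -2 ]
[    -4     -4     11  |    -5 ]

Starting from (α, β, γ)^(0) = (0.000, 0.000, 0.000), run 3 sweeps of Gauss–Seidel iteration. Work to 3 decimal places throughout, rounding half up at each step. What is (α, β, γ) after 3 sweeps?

(-0.531, -0.851, -0.957)

Iteration 1:
  α = (-9 - (1)·0.000 - (4)·0.000) / (8) = -1.125
  β = (-2 - (-2)·-1.125 - (-3)·0.000) / (7) = -0.607
  γ = (-5 - (-4)·-1.125 - (-4)·-0.607) / (11) = -1.084
Iteration 2:
  α = (-9 - (1)·-0.607 - (4)·-1.084) / (8) = -0.507
  β = (-2 - (-2)·-0.507 - (-3)·-1.084) / (7) = -0.895
  γ = (-5 - (-4)·-0.507 - (-4)·-0.895) / (11) = -0.964
Iteration 3:
  α = (-9 - (1)·-0.895 - (4)·-0.964) / (8) = -0.531
  β = (-2 - (-2)·-0.531 - (-3)·-0.964) / (7) = -0.851
  γ = (-5 - (-4)·-0.531 - (-4)·-0.851) / (11) = -0.957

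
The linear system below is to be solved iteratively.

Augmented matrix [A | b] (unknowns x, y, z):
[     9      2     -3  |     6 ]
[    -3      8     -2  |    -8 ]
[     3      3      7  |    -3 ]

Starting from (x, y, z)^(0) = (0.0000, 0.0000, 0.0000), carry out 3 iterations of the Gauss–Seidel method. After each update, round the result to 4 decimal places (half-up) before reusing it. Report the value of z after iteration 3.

-0.3893

Iteration 1:
  x = (6 - (2)·0.0000 - (-3)·0.0000) / (9) = 0.6667
  y = (-8 - (-3)·0.6667 - (-2)·0.0000) / (8) = -0.7500
  z = (-3 - (3)·0.6667 - (3)·-0.7500) / (7) = -0.3929
Iteration 2:
  x = (6 - (2)·-0.7500 - (-3)·-0.3929) / (9) = 0.7024
  y = (-8 - (-3)·0.7024 - (-2)·-0.3929) / (8) = -0.8348
  z = (-3 - (3)·0.7024 - (3)·-0.8348) / (7) = -0.3718
Iteration 3:
  x = (6 - (2)·-0.8348 - (-3)·-0.3718) / (9) = 0.7282
  y = (-8 - (-3)·0.7282 - (-2)·-0.3718) / (8) = -0.8199
  z = (-3 - (3)·0.7282 - (3)·-0.8199) / (7) = -0.3893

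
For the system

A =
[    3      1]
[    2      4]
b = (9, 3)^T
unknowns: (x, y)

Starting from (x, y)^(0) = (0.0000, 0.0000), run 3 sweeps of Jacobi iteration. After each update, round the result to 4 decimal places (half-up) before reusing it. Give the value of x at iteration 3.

Iteration 1:
  x = (9 - (1)·0.0000) / (3) = 3.0000
  y = (3 - (2)·0.0000) / (4) = 0.7500
Iteration 2:
  x = (9 - (1)·0.7500) / (3) = 2.7500
  y = (3 - (2)·3.0000) / (4) = -0.7500
Iteration 3:
  x = (9 - (1)·-0.7500) / (3) = 3.2500
  y = (3 - (2)·2.7500) / (4) = -0.6250

3.2500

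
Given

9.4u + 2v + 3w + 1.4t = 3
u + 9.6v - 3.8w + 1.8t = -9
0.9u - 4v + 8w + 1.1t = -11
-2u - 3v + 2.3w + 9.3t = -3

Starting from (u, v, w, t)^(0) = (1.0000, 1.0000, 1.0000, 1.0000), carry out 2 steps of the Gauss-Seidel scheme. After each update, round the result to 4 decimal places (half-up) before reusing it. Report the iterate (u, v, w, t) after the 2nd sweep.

Iteration 1:
  u = (3 - (2)·1.0000 - (3)·1.0000 - (1.4)·1.0000) / (9.4) = -0.3617
  v = (-9 - (1)·-0.3617 - (-3.8)·1.0000 - (1.8)·1.0000) / (9.6) = -0.6915
  w = (-11 - (0.9)·-0.3617 - (-4)·-0.6915 - (1.1)·1.0000) / (8) = -1.8176
  t = (-3 - (-2)·-0.3617 - (-3)·-0.6915 - (2.3)·-1.8176) / (9.3) = -0.1739
Iteration 2:
  u = (3 - (2)·-0.6915 - (3)·-1.8176 - (1.4)·-0.1739) / (9.4) = 1.0723
  v = (-9 - (1)·1.0723 - (-3.8)·-1.8176 - (1.8)·-0.1739) / (9.6) = -1.7361
  w = (-11 - (0.9)·1.0723 - (-4)·-1.7361 - (1.1)·-0.1739) / (8) = -2.3398
  t = (-3 - (-2)·1.0723 - (-3)·-1.7361 - (2.3)·-2.3398) / (9.3) = -0.0734

(1.0723, -1.7361, -2.3398, -0.0734)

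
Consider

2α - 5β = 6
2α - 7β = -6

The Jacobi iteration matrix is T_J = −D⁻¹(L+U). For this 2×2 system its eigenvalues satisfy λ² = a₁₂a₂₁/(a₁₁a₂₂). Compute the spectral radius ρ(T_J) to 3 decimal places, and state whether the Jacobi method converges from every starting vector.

a₁₂a₂₁/(a₁₁a₂₂) = (-5)·(2) / ((2)·(-7)) = 0.714286
ρ = √|0.714286| = √0.714286 = 0.845
ρ < 1, so Jacobi converges

0.845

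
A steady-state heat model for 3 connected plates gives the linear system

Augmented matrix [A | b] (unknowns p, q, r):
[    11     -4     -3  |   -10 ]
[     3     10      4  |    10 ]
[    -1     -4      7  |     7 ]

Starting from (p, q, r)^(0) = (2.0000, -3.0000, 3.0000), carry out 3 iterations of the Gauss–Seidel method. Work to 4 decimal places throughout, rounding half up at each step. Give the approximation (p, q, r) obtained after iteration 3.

(-0.2376, 0.5199, 1.2631)

Iteration 1:
  p = (-10 - (-4)·-3.0000 - (-3)·3.0000) / (11) = -1.1818
  q = (10 - (3)·-1.1818 - (4)·3.0000) / (10) = 0.1545
  r = (7 - (-1)·-1.1818 - (-4)·0.1545) / (7) = 0.9195
Iteration 2:
  p = (-10 - (-4)·0.1545 - (-3)·0.9195) / (11) = -0.6021
  q = (10 - (3)·-0.6021 - (4)·0.9195) / (10) = 0.8128
  r = (7 - (-1)·-0.6021 - (-4)·0.8128) / (7) = 1.3784
Iteration 3:
  p = (-10 - (-4)·0.8128 - (-3)·1.3784) / (11) = -0.2376
  q = (10 - (3)·-0.2376 - (4)·1.3784) / (10) = 0.5199
  r = (7 - (-1)·-0.2376 - (-4)·0.5199) / (7) = 1.2631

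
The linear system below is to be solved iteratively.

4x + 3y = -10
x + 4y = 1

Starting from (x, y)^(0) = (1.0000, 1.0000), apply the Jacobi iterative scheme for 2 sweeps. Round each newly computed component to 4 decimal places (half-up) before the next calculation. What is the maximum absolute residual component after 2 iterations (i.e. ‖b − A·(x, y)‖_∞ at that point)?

Iteration 1:
  x = (-10 - (3)·1.0000) / (4) = -3.2500
  y = (1 - (1)·1.0000) / (4) = 0.0000
Iteration 2:
  x = (-10 - (3)·0.0000) / (4) = -2.5000
  y = (1 - (1)·-3.2500) / (4) = 1.0625
Residual b − A·x = (-3.1875, -0.7500); ∞-norm = 3.1875

3.1875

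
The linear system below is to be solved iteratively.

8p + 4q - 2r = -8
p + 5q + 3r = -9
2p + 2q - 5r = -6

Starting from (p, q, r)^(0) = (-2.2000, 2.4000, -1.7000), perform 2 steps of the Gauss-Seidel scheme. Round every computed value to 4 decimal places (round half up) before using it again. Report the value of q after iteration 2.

Iteration 1:
  p = (-8 - (4)·2.4000 - (-2)·-1.7000) / (8) = -2.6250
  q = (-9 - (1)·-2.6250 - (3)·-1.7000) / (5) = -0.2550
  r = (-6 - (2)·-2.6250 - (2)·-0.2550) / (-5) = 0.0480
Iteration 2:
  p = (-8 - (4)·-0.2550 - (-2)·0.0480) / (8) = -0.8605
  q = (-9 - (1)·-0.8605 - (3)·0.0480) / (5) = -1.6567
  r = (-6 - (2)·-0.8605 - (2)·-1.6567) / (-5) = 0.1931

-1.6567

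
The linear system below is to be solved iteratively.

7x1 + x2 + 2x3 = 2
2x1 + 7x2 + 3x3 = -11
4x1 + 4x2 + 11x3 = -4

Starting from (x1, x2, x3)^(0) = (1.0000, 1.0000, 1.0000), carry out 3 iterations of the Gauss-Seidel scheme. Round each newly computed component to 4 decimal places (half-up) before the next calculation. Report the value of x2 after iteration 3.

Iteration 1:
  x1 = (2 - (1)·1.0000 - (2)·1.0000) / (7) = -0.1429
  x2 = (-11 - (2)·-0.1429 - (3)·1.0000) / (7) = -1.9592
  x3 = (-4 - (4)·-0.1429 - (4)·-1.9592) / (11) = 0.4008
Iteration 2:
  x1 = (2 - (1)·-1.9592 - (2)·0.4008) / (7) = 0.4511
  x2 = (-11 - (2)·0.4511 - (3)·0.4008) / (7) = -1.8721
  x3 = (-4 - (4)·0.4511 - (4)·-1.8721) / (11) = 0.1531
Iteration 3:
  x1 = (2 - (1)·-1.8721 - (2)·0.1531) / (7) = 0.5094
  x2 = (-11 - (2)·0.5094 - (3)·0.1531) / (7) = -1.7826
  x3 = (-4 - (4)·0.5094 - (4)·-1.7826) / (11) = 0.0993

-1.7826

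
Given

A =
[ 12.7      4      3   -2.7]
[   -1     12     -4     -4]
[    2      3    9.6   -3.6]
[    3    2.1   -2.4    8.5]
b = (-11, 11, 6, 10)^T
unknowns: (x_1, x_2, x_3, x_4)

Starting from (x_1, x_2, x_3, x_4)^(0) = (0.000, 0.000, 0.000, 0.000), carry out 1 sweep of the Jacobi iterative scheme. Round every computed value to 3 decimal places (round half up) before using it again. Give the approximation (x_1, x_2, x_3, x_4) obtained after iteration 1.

Iteration 1:
  x_1 = (-11 - (4)·0.000 - (3)·0.000 - (-2.7)·0.000) / (12.7) = -0.866
  x_2 = (11 - (-1)·0.000 - (-4)·0.000 - (-4)·0.000) / (12) = 0.917
  x_3 = (6 - (2)·0.000 - (3)·0.000 - (-3.6)·0.000) / (9.6) = 0.625
  x_4 = (10 - (3)·0.000 - (2.1)·0.000 - (-2.4)·0.000) / (8.5) = 1.176

(-0.866, 0.917, 0.625, 1.176)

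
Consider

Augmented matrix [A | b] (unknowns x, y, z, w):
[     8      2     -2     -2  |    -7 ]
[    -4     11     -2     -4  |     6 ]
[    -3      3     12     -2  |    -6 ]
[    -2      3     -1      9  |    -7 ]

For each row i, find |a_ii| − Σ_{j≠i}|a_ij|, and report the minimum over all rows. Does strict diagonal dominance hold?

row 1: |8| − (2+2+2) = 2
row 2: |11| − (4+2+4) = 1
row 3: |12| − (3+3+2) = 4
row 4: |9| − (2+3+1) = 3
minimum over rows = 1 → strictly diagonally dominant (convergence guaranteed)

1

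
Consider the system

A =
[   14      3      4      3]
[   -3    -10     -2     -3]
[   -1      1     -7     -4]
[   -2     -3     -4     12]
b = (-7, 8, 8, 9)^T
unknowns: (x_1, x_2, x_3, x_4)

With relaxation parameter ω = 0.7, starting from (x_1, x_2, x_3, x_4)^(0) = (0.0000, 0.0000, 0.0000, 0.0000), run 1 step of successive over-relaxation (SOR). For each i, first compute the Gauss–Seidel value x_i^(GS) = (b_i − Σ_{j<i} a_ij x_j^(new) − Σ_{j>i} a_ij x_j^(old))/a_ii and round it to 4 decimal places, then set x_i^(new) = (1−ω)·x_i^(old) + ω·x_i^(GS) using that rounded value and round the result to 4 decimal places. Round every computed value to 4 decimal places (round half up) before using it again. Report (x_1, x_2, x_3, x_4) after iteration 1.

(-0.3500, -0.4865, -0.8137, 0.2092)

Iteration 1:
  x_1: GS value = (-7 - (3)·0.0000 - (4)·0.0000 - (3)·0.0000) / (14) = -0.5000;  x_1 ← (1−ω)·0.0000 + ω·-0.5000 = -0.3500
  x_2: GS value = (8 - (-3)·-0.3500 - (-2)·0.0000 - (-3)·0.0000) / (-10) = -0.6950;  x_2 ← (1−ω)·0.0000 + ω·-0.6950 = -0.4865
  x_3: GS value = (8 - (-1)·-0.3500 - (1)·-0.4865 - (-4)·0.0000) / (-7) = -1.1624;  x_3 ← (1−ω)·0.0000 + ω·-1.1624 = -0.8137
  x_4: GS value = (9 - (-2)·-0.3500 - (-3)·-0.4865 - (-4)·-0.8137) / (12) = 0.2988;  x_4 ← (1−ω)·0.0000 + ω·0.2988 = 0.2092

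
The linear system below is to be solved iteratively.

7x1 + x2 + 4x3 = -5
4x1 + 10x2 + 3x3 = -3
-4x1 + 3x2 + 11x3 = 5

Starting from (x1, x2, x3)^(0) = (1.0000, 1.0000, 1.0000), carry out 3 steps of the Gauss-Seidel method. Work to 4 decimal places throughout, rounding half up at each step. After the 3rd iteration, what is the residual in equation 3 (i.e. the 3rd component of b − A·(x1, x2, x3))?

0.0000

Iteration 1:
  x1 = (-5 - (1)·1.0000 - (4)·1.0000) / (7) = -1.4286
  x2 = (-3 - (4)·-1.4286 - (3)·1.0000) / (10) = -0.0286
  x3 = (5 - (-4)·-1.4286 - (3)·-0.0286) / (11) = -0.0571
Iteration 2:
  x1 = (-5 - (1)·-0.0286 - (4)·-0.0571) / (7) = -0.6776
  x2 = (-3 - (4)·-0.6776 - (3)·-0.0571) / (10) = -0.0118
  x3 = (5 - (-4)·-0.6776 - (3)·-0.0118) / (11) = 0.2114
Iteration 3:
  x1 = (-5 - (1)·-0.0118 - (4)·0.2114) / (7) = -0.8334
  x2 = (-3 - (4)·-0.8334 - (3)·0.2114) / (10) = -0.0301
  x3 = (5 - (-4)·-0.8334 - (3)·-0.0301) / (11) = 0.1597
Residual b − A·x = (0.2251, 0.1555, 0.0000)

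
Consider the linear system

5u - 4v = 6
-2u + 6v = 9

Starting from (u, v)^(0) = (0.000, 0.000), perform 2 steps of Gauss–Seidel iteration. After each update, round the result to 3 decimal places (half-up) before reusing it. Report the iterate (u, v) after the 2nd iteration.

(2.720, 2.407)

Iteration 1:
  u = (6 - (-4)·0.000) / (5) = 1.200
  v = (9 - (-2)·1.200) / (6) = 1.900
Iteration 2:
  u = (6 - (-4)·1.900) / (5) = 2.720
  v = (9 - (-2)·2.720) / (6) = 2.407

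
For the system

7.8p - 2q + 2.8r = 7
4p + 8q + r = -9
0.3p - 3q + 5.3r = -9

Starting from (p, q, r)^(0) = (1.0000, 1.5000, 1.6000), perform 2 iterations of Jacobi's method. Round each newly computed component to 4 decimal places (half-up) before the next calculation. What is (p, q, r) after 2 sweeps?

(0.7546, -1.3656, -2.7712)

Iteration 1:
  p = (7 - (-2)·1.5000 - (2.8)·1.6000) / (7.8) = 0.7077
  q = (-9 - (4)·1.0000 - (1)·1.6000) / (8) = -1.8250
  r = (-9 - (0.3)·1.0000 - (-3)·1.5000) / (5.3) = -0.9057
Iteration 2:
  p = (7 - (-2)·-1.8250 - (2.8)·-0.9057) / (7.8) = 0.7546
  q = (-9 - (4)·0.7077 - (1)·-0.9057) / (8) = -1.3656
  r = (-9 - (0.3)·0.7077 - (-3)·-1.8250) / (5.3) = -2.7712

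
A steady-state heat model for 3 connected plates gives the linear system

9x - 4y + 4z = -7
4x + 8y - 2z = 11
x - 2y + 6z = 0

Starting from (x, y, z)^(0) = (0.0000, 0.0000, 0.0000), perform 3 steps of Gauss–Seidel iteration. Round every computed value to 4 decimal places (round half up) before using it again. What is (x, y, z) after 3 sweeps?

(-0.2940, 1.6776, 0.6082)

Iteration 1:
  x = (-7 - (-4)·0.0000 - (4)·0.0000) / (9) = -0.7778
  y = (11 - (4)·-0.7778 - (-2)·0.0000) / (8) = 1.7639
  z = (0 - (1)·-0.7778 - (-2)·1.7639) / (6) = 0.7176
Iteration 2:
  x = (-7 - (-4)·1.7639 - (4)·0.7176) / (9) = -0.3128
  y = (11 - (4)·-0.3128 - (-2)·0.7176) / (8) = 1.7108
  z = (0 - (1)·-0.3128 - (-2)·1.7108) / (6) = 0.6224
Iteration 3:
  x = (-7 - (-4)·1.7108 - (4)·0.6224) / (9) = -0.2940
  y = (11 - (4)·-0.2940 - (-2)·0.6224) / (8) = 1.6776
  z = (0 - (1)·-0.2940 - (-2)·1.6776) / (6) = 0.6082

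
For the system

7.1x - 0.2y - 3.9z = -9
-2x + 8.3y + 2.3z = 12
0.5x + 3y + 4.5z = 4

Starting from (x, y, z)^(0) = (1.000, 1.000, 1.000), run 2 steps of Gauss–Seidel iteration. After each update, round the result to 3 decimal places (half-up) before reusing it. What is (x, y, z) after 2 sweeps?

(-1.076, 1.104, 0.272)

Iteration 1:
  x = (-9 - (-0.2)·1.000 - (-3.9)·1.000) / (7.1) = -0.690
  y = (12 - (-2)·-0.690 - (2.3)·1.000) / (8.3) = 1.002
  z = (4 - (0.5)·-0.690 - (3)·1.002) / (4.5) = 0.298
Iteration 2:
  x = (-9 - (-0.2)·1.002 - (-3.9)·0.298) / (7.1) = -1.076
  y = (12 - (-2)·-1.076 - (2.3)·0.298) / (8.3) = 1.104
  z = (4 - (0.5)·-1.076 - (3)·1.104) / (4.5) = 0.272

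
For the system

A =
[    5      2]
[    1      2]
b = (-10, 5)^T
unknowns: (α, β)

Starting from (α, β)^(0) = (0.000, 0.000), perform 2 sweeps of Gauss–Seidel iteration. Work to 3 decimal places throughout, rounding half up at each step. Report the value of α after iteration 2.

-3.400

Iteration 1:
  α = (-10 - (2)·0.000) / (5) = -2.000
  β = (5 - (1)·-2.000) / (2) = 3.500
Iteration 2:
  α = (-10 - (2)·3.500) / (5) = -3.400
  β = (5 - (1)·-3.400) / (2) = 4.200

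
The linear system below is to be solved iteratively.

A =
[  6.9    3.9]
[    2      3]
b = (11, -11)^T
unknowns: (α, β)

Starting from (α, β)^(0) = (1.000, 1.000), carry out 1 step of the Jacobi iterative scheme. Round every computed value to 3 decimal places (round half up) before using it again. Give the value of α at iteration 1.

1.029

Iteration 1:
  α = (11 - (3.9)·1.000) / (6.9) = 1.029
  β = (-11 - (2)·1.000) / (3) = -4.333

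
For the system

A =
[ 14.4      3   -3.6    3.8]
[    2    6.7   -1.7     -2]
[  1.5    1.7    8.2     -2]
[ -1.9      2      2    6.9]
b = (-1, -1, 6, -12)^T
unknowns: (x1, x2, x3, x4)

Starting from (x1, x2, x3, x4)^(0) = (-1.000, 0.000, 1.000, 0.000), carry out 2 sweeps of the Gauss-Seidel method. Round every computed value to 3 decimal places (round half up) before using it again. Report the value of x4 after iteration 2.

Iteration 1:
  x1 = (-1 - (3)·0.000 - (-3.6)·1.000 - (3.8)·0.000) / (14.4) = 0.181
  x2 = (-1 - (2)·0.181 - (-1.7)·1.000 - (-2)·0.000) / (6.7) = 0.050
  x3 = (6 - (1.5)·0.181 - (1.7)·0.050 - (-2)·0.000) / (8.2) = 0.688
  x4 = (-12 - (-1.9)·0.181 - (2)·0.050 - (2)·0.688) / (6.9) = -1.903
Iteration 2:
  x1 = (-1 - (3)·0.050 - (-3.6)·0.688 - (3.8)·-1.903) / (14.4) = 0.594
  x2 = (-1 - (2)·0.594 - (-1.7)·0.688 - (-2)·-1.903) / (6.7) = -0.720
  x3 = (6 - (1.5)·0.594 - (1.7)·-0.720 - (-2)·-1.903) / (8.2) = 0.308
  x4 = (-12 - (-1.9)·0.594 - (2)·-0.720 - (2)·0.308) / (6.9) = -1.456

-1.456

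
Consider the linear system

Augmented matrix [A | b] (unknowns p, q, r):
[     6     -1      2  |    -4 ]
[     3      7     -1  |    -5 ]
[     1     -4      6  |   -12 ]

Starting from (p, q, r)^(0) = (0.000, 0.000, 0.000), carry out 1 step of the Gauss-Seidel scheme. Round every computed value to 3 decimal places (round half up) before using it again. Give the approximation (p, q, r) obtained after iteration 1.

Iteration 1:
  p = (-4 - (-1)·0.000 - (2)·0.000) / (6) = -0.667
  q = (-5 - (3)·-0.667 - (-1)·0.000) / (7) = -0.428
  r = (-12 - (1)·-0.667 - (-4)·-0.428) / (6) = -2.174

(-0.667, -0.428, -2.174)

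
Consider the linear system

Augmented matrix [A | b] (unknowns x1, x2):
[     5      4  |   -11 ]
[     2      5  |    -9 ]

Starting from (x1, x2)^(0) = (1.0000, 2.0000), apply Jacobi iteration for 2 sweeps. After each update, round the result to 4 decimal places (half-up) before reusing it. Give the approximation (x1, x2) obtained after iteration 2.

Iteration 1:
  x1 = (-11 - (4)·2.0000) / (5) = -3.8000
  x2 = (-9 - (2)·1.0000) / (5) = -2.2000
Iteration 2:
  x1 = (-11 - (4)·-2.2000) / (5) = -0.4400
  x2 = (-9 - (2)·-3.8000) / (5) = -0.2800

(-0.4400, -0.2800)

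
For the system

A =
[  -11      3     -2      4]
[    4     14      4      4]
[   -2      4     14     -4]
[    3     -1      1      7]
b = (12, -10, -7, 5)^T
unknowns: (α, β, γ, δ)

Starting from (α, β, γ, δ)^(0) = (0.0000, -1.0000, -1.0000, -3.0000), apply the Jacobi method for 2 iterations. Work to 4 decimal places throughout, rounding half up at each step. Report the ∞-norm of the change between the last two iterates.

Iteration 1:
  α = (12 - (3)·-1.0000 - (-2)·-1.0000 - (4)·-3.0000) / (-11) = -2.2727
  β = (-10 - (4)·0.0000 - (4)·-1.0000 - (4)·-3.0000) / (14) = 0.4286
  γ = (-7 - (-2)·0.0000 - (4)·-1.0000 - (-4)·-3.0000) / (14) = -1.0714
  δ = (5 - (3)·0.0000 - (-1)·-1.0000 - (1)·-1.0000) / (7) = 0.7143
Iteration 2:
  α = (12 - (3)·0.4286 - (-2)·-1.0714 - (4)·0.7143) / (-11) = -0.5195
  β = (-10 - (4)·-2.2727 - (4)·-1.0714 - (4)·0.7143) / (14) = 0.0371
  γ = (-7 - (-2)·-2.2727 - (4)·0.4286 - (-4)·0.7143) / (14) = -0.7430
  δ = (5 - (3)·-2.2727 - (-1)·0.4286 - (1)·-1.0714) / (7) = 1.9026
Change: (1.7532, -0.3915, 0.3284, 1.1883) → max |·| = 1.7532

1.7532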